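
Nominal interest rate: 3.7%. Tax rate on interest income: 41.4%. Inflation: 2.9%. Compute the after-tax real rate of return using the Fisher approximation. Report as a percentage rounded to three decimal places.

After-tax nominal return = 3.7% × (1 − 0.414) = 2.1682%.
r ≈ 2.1682% − 2.9% → -0.732%.

-0.732%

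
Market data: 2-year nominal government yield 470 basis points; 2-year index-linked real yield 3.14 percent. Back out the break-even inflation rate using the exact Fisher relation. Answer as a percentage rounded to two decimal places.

(1 + π) = (1 + i)/(1 + r) = 1.04700 / 1.03140 = 1.015125
Break-even inflation = 1.015125 − 1 → 1.51%.

1.51%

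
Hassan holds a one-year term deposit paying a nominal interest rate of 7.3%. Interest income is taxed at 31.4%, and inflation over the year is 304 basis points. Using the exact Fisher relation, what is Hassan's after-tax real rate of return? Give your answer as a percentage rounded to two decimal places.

After-tax nominal return = 7.3% × (1 − 0.314) = 5.0078%.
1 + r = 1.050078 / 1.03040 = 1.019097
After-tax real rate = 1.019097 − 1 → 1.91%.

1.91%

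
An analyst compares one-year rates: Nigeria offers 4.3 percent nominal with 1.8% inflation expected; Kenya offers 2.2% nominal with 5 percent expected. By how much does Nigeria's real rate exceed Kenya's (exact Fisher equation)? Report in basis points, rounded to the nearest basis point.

Nigeria: (1 + 0.0430)/(1 + 0.0180) − 1 = 2.4558%
Kenya: (1 + 0.0220)/(1 + 0.0500) − 1 = -2.6667%
Differential = 2.4558% − (-2.6667%) = 5.1225% → 512 basis points.

512 basis points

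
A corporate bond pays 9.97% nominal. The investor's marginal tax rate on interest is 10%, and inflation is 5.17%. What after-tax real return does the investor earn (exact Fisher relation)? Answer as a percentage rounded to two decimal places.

3.62%

After-tax nominal return = 9.97% × (1 − 0.1) = 8.9730%.
1 + r = 1.08973 / 1.05170 = 1.036161
After-tax real rate = 1.036161 − 1 → 3.62%.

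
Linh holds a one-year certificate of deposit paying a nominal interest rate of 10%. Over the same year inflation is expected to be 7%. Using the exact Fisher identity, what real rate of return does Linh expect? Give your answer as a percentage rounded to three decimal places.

1 + r = 1.10000 / 1.07000 = 1.028037
r = 1.028037 − 1 = 2.8037%, i.e. 2.804%.

2.804%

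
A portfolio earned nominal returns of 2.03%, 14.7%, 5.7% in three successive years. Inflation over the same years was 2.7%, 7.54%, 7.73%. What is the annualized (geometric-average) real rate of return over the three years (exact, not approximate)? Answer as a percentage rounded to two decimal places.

Compound the nominal returns: 1.0203 × 1.1470 × 1.0570 = 1.23699029.
Compound inflation: 1.0270 × 1.0754 × 1.0773 = 1.18980869.
Deflate: 1.23699029 / 1.18980869 = 1.03965478.
Annualized real rate = 1.03965478^(1/3) − 1 = 1.3047% → 1.30%.

1.30%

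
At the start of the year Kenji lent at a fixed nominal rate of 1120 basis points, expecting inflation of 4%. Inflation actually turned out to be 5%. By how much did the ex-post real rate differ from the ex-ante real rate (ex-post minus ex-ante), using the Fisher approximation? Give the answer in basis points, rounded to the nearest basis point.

Ex-ante: 11.2% − 4% = 7.200%
Ex-post: 11.2% − 5% = 6.200%
Difference (ex-post − ex-ante) = -1.0000% → -100 basis points.

-100 basis points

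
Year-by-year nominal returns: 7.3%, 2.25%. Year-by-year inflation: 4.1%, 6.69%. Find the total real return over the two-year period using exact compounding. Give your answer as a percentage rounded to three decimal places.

-1.216%

Compound the nominal returns: 1.0730 × 1.0225 = 1.0971425.
Compound inflation: 1.0410 × 1.0669 = 1.1106429.
Deflate: 1.0971425 / 1.1106429 = 0.9878445.
Total real return = 0.9878445 − 1 → -1.216%.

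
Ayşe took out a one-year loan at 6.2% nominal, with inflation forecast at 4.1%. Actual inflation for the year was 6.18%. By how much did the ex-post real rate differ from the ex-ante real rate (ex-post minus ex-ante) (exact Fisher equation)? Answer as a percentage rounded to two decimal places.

Ex-ante: (1 + 0.0620)/(1 + 0.0410) − 1 = 2.0173%
Ex-post: (1 + 0.0620)/(1 + 0.0618) − 1 = 0.0188%
Difference (ex-post − ex-ante) = -1.9985% → -2.00%.

-2.00%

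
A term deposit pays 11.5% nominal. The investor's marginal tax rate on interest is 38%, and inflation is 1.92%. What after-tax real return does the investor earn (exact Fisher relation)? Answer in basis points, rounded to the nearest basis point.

511 basis points

After-tax nominal return = 11.5% × (1 − 0.38) = 7.1300%.
1 + r = 1.07130 / 1.01920 = 1.051119
After-tax real rate = 1.051119 − 1 → 511 basis points.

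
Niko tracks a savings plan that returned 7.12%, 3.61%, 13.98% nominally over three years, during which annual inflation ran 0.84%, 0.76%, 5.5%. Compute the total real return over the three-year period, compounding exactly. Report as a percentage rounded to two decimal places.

Nominal growth factor = 1.0712 × 1.0361 × 1.1398 = 1.265030
Price-level growth factor = 1.0084 × 1.0076 × 1.0550 = 1.071947
Real growth factor = 1.265030 / 1.071947 = 1.180123
Total real return = 1.180123 − 1 → 18.01%.

18.01%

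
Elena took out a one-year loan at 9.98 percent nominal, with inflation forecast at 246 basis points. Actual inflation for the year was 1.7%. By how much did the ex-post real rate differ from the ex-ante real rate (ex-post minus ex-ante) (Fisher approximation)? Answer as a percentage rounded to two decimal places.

0.76%

Ex-ante: 9.98% − 2.46% = 7.520%
Ex-post: 9.98% − 1.7% = 8.280%
Difference (ex-post − ex-ante) = 0.7600% → 0.76%.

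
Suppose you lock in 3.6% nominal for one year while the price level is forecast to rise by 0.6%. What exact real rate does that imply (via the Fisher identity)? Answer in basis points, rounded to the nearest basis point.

298 basis points

1 + r = 1.03600 / 1.00600 = 1.029821
r = 1.029821 − 1 = 2.9821%, i.e. 298 basis points.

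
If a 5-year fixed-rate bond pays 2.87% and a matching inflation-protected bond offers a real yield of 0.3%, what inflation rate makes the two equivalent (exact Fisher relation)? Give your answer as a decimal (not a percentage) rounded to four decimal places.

(1 + π) = (1 + i)/(1 + r) = 1.02870 / 1.00300 = 1.025623
Break-even inflation = 1.025623 − 1 → 0.0256.

0.0256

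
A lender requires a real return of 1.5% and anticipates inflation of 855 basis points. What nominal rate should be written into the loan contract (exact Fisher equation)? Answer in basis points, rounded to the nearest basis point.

1018 basis points

(1 + i) = (1 + r)(1 + π) = 1.01500 × 1.08550 = 1.1017825
i = 1.1017825 − 1, so the required nominal rate is 1018 basis points.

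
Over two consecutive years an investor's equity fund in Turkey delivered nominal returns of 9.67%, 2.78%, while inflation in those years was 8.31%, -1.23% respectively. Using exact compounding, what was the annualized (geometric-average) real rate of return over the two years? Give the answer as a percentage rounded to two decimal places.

Compound the nominal returns: 1.0967 × 1.0278 = 1.12718826.
Compound inflation: 1.0831 × 0.9877 = 1.06977787.
Deflate: 1.12718826 / 1.06977787 = 1.05366571.
Annualized real rate = 1.05366571^(1/2) − 1 = 2.6482% → 2.65%.

2.65%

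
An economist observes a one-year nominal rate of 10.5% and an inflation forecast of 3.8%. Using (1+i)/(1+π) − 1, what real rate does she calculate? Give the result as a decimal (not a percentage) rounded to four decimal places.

0.0645

1 + r = 1.10500 / 1.03800 = 1.064547
r = 1.064547 − 1 = 6.4547%, i.e. 0.0645.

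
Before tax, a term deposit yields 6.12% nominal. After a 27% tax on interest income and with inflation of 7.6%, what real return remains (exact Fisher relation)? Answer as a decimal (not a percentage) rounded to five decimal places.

-0.02911

After-tax nominal return = 6.12% × (1 − 0.27) = 4.4676%.
1 + r = 1.044676 / 1.07600 = 0.970888
After-tax real rate = 0.970888 − 1 → -0.02911.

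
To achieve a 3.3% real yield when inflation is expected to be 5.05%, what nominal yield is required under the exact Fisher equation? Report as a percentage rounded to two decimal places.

8.52%

(1 + i) = (1 + r)(1 + π) = 1.03300 × 1.05050 = 1.0851665
i = 1.0851665 − 1, so the required nominal rate is 8.52%.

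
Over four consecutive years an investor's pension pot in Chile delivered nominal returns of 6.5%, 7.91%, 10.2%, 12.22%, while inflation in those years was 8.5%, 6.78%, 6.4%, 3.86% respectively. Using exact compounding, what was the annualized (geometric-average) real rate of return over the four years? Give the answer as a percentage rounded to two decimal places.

2.65%

Compound the nominal returns: 1.0650 × 1.0791 × 1.1020 × 1.1222 = 1.42122605.
Compound inflation: 1.0850 × 1.0678 × 1.0640 × 1.0386 = 1.28029368.
Deflate: 1.42122605 / 1.28029368 = 1.11007816.
Annualized real rate = 1.11007816^(1/4) − 1 = 2.6451% → 2.65%.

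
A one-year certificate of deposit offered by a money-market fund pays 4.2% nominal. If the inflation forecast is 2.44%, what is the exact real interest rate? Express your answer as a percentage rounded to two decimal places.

1.72%

1 + r = 1.04200 / 1.02440 = 1.017181
r = 1.017181 − 1 = 1.7181%, i.e. 1.72%.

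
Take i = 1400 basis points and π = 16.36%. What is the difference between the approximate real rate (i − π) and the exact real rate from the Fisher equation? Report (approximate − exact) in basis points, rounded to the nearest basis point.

Approximate: r ≈ 14.000% − 16.360% = -2.3600%
Exact: (1 + 0.1400)/(1 + 0.1636) − 1 = -2.0282%
Error = -2.3600% − (-2.0282%) = -0.3318% → -33 basis points.

-33 basis points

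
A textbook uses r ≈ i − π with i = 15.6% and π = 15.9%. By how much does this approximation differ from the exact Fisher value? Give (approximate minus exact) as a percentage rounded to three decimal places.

Approximate: r ≈ 15.600% − 15.900% = -0.3000%
Exact: (1 + 0.1560)/(1 + 0.1590) − 1 = -0.2588%
Error = -0.3000% − (-0.2588%) = -0.0412% → -0.041%.

-0.041%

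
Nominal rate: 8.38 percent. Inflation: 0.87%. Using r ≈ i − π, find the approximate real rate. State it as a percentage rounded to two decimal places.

r ≈ i − π = 8.38% − 0.87% = 7.51%.

7.51%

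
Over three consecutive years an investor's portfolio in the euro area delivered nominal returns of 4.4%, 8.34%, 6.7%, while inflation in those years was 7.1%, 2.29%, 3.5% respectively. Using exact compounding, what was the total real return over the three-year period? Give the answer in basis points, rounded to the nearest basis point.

644 basis points

Nominal growth factor = 1.0440 × 1.0834 × 1.0670 = 1.206851
Price-level growth factor = 1.0710 × 1.0229 × 1.0350 = 1.133869
Real growth factor = 1.206851 / 1.133869 = 1.064365
Total real return = 1.064365 − 1 → 644 basis points.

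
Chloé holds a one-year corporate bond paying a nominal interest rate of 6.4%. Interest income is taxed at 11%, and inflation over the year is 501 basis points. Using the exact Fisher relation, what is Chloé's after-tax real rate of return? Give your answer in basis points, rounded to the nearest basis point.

65 basis points

After-tax nominal return = 6.4% × (1 − 0.11) = 5.6960%.
1 + r = 1.05696 / 1.05010 = 1.006533
After-tax real rate = 1.006533 − 1 → 65 basis points.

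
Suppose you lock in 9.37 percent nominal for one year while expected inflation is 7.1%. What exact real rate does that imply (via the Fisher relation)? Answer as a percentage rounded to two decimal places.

1 + r = 1.09370 / 1.07100 = 1.021195
r = 1.021195 − 1 = 2.1195%, i.e. 2.12%.

2.12%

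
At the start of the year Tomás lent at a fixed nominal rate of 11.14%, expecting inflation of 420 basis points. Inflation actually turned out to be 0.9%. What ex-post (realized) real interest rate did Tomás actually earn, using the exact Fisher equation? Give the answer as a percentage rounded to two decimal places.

Ex-post: (1 + 0.1114)/(1 + 0.0090) − 1 = 10.1487%
So the realized real rate is 10.15%.

10.15%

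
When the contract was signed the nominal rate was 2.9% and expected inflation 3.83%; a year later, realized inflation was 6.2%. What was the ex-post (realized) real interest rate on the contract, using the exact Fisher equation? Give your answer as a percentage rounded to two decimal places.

-3.11%

Ex-post: (1 + 0.0290)/(1 + 0.0620) − 1 = -3.1073%
So the realized real rate is -3.11%.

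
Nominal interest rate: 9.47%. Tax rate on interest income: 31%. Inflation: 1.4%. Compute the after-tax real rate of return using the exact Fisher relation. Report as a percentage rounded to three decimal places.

5.063%

After-tax nominal return = 9.47% × (1 − 0.31) = 6.5343%.
1 + r = 1.065343 / 1.01400 = 1.050634
After-tax real rate = 1.050634 − 1 → 5.063%.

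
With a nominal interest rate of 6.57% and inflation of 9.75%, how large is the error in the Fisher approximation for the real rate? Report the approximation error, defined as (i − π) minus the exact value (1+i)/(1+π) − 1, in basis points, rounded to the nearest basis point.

-28 basis points

Approximate: r ≈ 6.570% − 9.750% = -3.1800%
Exact: (1 + 0.0657)/(1 + 0.0975) − 1 = -2.8975%
Error = -3.1800% − (-2.8975%) = -0.2825% → -28 basis points.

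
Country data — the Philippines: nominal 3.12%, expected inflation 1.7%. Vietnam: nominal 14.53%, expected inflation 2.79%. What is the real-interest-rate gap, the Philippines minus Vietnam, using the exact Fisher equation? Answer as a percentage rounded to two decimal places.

The Philippines: (1 + 0.0312)/(1 + 0.0170) − 1 = 1.3963%
Vietnam: (1 + 0.1453)/(1 + 0.0279) − 1 = 11.4213%
Differential = 1.3963% − 11.4213% = -10.0251% → -10.03%.

-10.03%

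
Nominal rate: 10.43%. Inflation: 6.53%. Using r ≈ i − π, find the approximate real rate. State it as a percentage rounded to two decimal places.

3.90%

r ≈ i − π = 10.43% − 6.53% = 3.90%.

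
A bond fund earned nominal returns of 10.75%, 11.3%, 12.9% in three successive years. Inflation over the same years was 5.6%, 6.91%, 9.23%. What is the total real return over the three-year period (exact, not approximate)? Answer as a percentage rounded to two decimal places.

12.85%

Nominal growth factor = 1.1075 × 1.1130 × 1.1290 = 1.391659
Price-level growth factor = 1.0560 × 1.0691 × 1.0923 = 1.233173
Real growth factor = 1.391659 / 1.233173 = 1.128518
Total real return = 1.128518 − 1 → 12.85%.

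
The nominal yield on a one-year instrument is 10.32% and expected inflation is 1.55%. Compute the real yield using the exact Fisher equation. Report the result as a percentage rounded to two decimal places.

1 + r = 1.10320 / 1.01550 = 1.086361
r = 1.086361 − 1 = 8.6361%, i.e. 8.64%.

8.64%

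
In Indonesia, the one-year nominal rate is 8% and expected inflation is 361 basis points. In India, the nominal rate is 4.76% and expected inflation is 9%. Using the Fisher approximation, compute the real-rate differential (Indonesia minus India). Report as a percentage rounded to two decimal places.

8.63%

Indonesia: 8% − 3.61% = 4.390%
India: 4.76% − 9% = -4.240%
Differential = 8.630% → 8.63%.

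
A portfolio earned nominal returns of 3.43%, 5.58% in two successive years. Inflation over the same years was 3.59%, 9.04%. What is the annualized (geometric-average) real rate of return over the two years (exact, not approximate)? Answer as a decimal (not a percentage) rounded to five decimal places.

Nominal growth factor = 1.0343 × 1.0558 = 1.09201394
Price-level growth factor = 1.0359 × 1.0904 = 1.12954536
Real growth factor = 1.09201394 / 1.12954536 = 0.96677299
Annualized real rate = 0.96677299^(1/2) − 1 = -1.6754% → -0.01675.

-0.01675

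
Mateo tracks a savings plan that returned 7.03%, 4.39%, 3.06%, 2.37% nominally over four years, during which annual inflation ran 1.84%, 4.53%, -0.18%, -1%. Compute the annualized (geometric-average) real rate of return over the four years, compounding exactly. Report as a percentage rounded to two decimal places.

2.89%

Compound the nominal returns: 1.0703 × 1.0439 × 1.0306 × 1.0237 = 1.17876509.
Compound inflation: 1.0184 × 1.0453 × 0.9982 × 0.9900 = 1.05199119.
Deflate: 1.17876509 / 1.05199119 = 1.12050852.
Annualized real rate = 1.12050852^(1/4) − 1 = 2.8854% → 2.89%.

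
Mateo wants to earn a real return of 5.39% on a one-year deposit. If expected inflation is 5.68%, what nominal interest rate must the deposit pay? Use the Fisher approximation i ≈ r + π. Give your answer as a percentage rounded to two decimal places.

11.07%

i ≈ r + π = 5.39% + 5.68% = 11.07%.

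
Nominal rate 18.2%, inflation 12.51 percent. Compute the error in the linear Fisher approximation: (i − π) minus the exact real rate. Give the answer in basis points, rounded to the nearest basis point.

63 basis points

Approximate: r ≈ 18.200% − 12.510% = 5.6900%
Exact: (1 + 0.1820)/(1 + 0.1251) − 1 = 5.0573%
Error = 5.6900% − 5.0573% = 0.6327% → 63 basis points.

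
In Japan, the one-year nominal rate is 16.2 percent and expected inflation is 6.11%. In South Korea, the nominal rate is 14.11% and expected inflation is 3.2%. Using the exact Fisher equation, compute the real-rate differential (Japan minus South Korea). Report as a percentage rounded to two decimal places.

-1.06%

Japan: (1 + 0.1620)/(1 + 0.0611) − 1 = 9.5090%
South Korea: (1 + 0.1411)/(1 + 0.0320) − 1 = 10.5717%
Differential = 9.5090% − 10.5717% = -1.0627% → -1.06%.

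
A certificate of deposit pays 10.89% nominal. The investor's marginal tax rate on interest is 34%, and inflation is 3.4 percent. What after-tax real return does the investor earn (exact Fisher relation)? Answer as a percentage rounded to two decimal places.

3.66%

After-tax nominal return = 10.89% × (1 − 0.34) = 7.1874%.
1 + r = 1.071874 / 1.03400 = 1.036629
After-tax real rate = 1.036629 − 1 → 3.66%.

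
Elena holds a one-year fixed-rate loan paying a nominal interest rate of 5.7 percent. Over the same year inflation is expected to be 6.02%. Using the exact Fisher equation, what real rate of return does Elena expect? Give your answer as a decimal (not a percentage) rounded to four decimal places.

By the Fisher equation, 1 + r = (1 + i)/(1 + π).
1 + r = 1.05700 / 1.06020 = 0.996982
r = 0.996982 − 1 = -0.3018%, i.e. -0.0030.

-0.0030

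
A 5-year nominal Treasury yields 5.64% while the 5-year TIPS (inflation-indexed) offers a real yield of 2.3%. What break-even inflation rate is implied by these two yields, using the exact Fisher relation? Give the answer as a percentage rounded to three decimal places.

(1 + π) = (1 + i)/(1 + r) = 1.05640 / 1.02300 = 1.032649
Break-even inflation = 1.032649 − 1 → 3.265%.

3.265%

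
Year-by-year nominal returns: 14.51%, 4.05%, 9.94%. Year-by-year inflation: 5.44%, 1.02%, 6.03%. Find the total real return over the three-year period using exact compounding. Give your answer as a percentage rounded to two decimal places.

Nominal growth factor = 1.1451 × 1.0405 × 1.0994 = 1.309909
Price-level growth factor = 1.0544 × 1.0102 × 1.0603 = 1.129384
Real growth factor = 1.309909 / 1.129384 = 1.159844
Total real return = 1.159844 − 1 → 15.98%.

15.98%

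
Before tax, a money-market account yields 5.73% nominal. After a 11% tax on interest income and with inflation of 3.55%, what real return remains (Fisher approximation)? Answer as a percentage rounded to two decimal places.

After-tax nominal return = 5.73% × (1 − 0.11) = 5.0997%.
r ≈ 5.0997% − 3.55% → 1.55%.

1.55%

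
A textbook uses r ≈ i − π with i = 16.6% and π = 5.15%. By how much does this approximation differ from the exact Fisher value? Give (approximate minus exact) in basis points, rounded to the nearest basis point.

56 basis points

Approximate: r ≈ 16.600% − 5.150% = 11.4500%
Exact: (1 + 0.1660)/(1 + 0.0515) − 1 = 10.8892%
Error = 11.4500% − 10.8892% = 0.5608% → 56 basis points.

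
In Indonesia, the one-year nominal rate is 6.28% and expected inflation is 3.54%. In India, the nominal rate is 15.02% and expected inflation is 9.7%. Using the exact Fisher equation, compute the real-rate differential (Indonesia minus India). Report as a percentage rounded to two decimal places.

-2.20%

Indonesia: (1 + 0.0628)/(1 + 0.0354) − 1 = 2.6463%
India: (1 + 0.1502)/(1 + 0.0970) − 1 = 4.8496%
Differential = 2.6463% − 4.8496% = -2.2033% → -2.20%.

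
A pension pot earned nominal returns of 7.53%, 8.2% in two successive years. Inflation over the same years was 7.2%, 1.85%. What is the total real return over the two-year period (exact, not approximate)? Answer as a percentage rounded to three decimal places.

Compound the nominal returns: 1.0753 × 1.0820 = 1.163475.
Compound inflation: 1.0720 × 1.0185 = 1.091832.
Deflate: 1.163475 / 1.091832 = 1.065617.
Total real return = 1.065617 − 1 → 6.562%.

6.562%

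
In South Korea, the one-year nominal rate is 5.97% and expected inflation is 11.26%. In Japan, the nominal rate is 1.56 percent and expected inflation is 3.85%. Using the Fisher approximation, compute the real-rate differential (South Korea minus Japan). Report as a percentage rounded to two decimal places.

South Korea: 5.97% − 11.26% = -5.290%
Japan: 1.56% − 3.85% = -2.290%
Differential = -3.000% → -3.00%.

-3.00%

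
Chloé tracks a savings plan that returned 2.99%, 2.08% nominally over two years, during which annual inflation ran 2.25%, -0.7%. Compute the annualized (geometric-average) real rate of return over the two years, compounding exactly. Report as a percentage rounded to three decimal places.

1.756%

Nominal growth factor = 1.0299 × 1.0208 = 1.05132192
Price-level growth factor = 1.0225 × 0.9930 = 1.01534250
Real growth factor = 1.05132192 / 1.01534250 = 1.03543575
Annualized real rate = 1.03543575^(1/2) − 1 = 1.7564% → 1.756%.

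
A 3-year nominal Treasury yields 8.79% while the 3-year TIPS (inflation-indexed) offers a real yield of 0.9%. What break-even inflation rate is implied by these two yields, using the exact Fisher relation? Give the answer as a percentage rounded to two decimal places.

7.82%

(1 + π) = (1 + i)/(1 + r) = 1.08790 / 1.00900 = 1.078196
Break-even inflation = 1.078196 − 1 → 7.82%.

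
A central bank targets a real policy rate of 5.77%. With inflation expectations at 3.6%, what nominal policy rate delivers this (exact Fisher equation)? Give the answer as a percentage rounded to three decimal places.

(1 + i) = (1 + r)(1 + π) = 1.05770 × 1.03600 = 1.0957772
i = 1.0957772 − 1, so the required nominal rate is 9.578%.

9.578%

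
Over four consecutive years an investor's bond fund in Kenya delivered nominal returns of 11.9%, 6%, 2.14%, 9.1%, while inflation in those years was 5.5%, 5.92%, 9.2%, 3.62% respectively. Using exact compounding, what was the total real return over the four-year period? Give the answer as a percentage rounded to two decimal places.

Nominal growth factor = 1.1190 × 1.0600 × 1.0214 × 1.0910 = 1.321772
Price-level growth factor = 1.0550 × 1.0592 × 1.0920 × 1.0362 = 1.264435
Real growth factor = 1.321772 / 1.264435 = 1.045346
Total real return = 1.045346 − 1 → 4.53%.

4.53%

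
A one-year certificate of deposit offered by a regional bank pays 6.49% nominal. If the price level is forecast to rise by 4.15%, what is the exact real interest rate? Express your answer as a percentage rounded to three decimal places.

By the Fisher equation, 1 + r = (1 + i)/(1 + π).
1 + r = 1.06490 / 1.04150 = 1.022468
r = 1.022468 − 1 = 2.2468%, i.e. 2.247%.

2.247%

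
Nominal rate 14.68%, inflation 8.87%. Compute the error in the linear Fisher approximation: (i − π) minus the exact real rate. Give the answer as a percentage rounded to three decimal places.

0.473%

Approximate: r ≈ 14.680% − 8.870% = 5.8100%
Exact: (1 + 0.1468)/(1 + 0.0887) − 1 = 5.3366%
Error = 5.8100% − 5.3366% = 0.4734% → 0.473%.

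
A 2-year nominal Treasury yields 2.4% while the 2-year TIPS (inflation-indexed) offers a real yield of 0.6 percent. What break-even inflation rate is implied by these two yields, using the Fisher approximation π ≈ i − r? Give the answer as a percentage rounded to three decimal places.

π ≈ i − r = 2.4% − 0.6% → 1.800%.

1.800%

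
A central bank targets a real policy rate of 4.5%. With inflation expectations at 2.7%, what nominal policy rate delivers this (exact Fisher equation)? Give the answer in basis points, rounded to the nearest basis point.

732 basis points

(1 + i) = (1 + r)(1 + π) = 1.04500 × 1.02700 = 1.073215
i = 1.073215 − 1, so the required nominal rate is 732 basis points.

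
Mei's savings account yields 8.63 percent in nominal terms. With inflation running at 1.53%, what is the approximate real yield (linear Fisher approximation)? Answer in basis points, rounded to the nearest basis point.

710 basis points

r ≈ i − π = 8.63% − 1.53% = 710 basis points.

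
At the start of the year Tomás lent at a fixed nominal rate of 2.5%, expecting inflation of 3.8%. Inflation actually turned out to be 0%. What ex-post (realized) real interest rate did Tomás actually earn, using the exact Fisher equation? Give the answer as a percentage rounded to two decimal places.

Ex-post: (1 + 0.0250)/(1 + 0.0000) − 1 = 2.5000%
So the realized real rate is 2.50%.

2.50%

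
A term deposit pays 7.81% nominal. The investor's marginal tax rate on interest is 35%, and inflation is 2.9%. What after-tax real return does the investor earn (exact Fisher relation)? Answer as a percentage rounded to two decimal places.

2.12%

After-tax nominal return = 7.81% × (1 − 0.35) = 5.0765%.
1 + r = 1.050765 / 1.02900 = 1.021152
After-tax real rate = 1.021152 − 1 → 2.12%.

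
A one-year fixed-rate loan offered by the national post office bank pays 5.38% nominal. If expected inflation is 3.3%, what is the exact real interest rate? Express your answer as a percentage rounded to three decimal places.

1 + r = 1.05380 / 1.03300 = 1.020136
r = 1.020136 − 1 = 2.0136%, i.e. 2.014%.

2.014%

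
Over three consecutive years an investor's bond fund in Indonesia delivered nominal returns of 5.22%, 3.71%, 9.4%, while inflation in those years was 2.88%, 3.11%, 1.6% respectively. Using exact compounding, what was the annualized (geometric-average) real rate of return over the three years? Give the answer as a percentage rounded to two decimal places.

3.47%

Compound the nominal returns: 1.0522 × 1.0371 × 1.0940 = 1.19381286.
Compound inflation: 1.0288 × 1.0311 × 1.0160 = 1.07776841.
Deflate: 1.19381286 / 1.07776841 = 1.10767105.
Annualized real rate = 1.10767105^(1/3) − 1 = 3.4674% → 3.47%.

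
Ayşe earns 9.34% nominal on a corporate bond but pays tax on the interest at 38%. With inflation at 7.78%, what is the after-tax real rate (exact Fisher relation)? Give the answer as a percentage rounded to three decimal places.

-1.846%

After-tax nominal return = 9.34% × (1 − 0.38) = 5.7908%.
1 + r = 1.057908 / 1.07780 = 0.981544
After-tax real rate = 0.981544 − 1 → -1.846%.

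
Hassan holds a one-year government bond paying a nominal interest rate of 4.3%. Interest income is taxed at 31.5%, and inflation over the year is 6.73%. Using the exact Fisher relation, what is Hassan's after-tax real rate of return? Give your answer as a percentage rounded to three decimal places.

After-tax nominal return = 4.3% × (1 − 0.315) = 2.9455%.
1 + r = 1.029455 / 1.06730 = 0.964541
After-tax real rate = 0.964541 − 1 → -3.546%.

-3.546%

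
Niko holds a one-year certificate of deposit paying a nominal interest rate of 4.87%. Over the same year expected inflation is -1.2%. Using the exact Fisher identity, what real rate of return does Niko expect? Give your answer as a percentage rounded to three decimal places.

1 + r = 1.04870 / 0.98800 = 1.061437
r = 1.061437 − 1 = 6.1437%, i.e. 6.144%.

6.144%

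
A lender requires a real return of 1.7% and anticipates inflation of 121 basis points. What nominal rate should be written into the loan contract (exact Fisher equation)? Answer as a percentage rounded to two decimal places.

2.93%

(1 + i) = (1 + r)(1 + π) = 1.01700 × 1.01210 = 1.0293057
i = 1.0293057 − 1, so the required nominal rate is 2.93%.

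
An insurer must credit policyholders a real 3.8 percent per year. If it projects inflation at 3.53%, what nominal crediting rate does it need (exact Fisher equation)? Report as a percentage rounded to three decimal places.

(1 + i) = (1 + r)(1 + π) = 1.03800 × 1.03530 = 1.0746414
i = 1.0746414 − 1, so the required nominal rate is 7.464%.

7.464%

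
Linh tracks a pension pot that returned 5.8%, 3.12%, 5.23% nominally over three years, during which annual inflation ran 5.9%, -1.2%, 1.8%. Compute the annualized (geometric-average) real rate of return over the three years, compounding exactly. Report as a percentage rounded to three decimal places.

2.531%

Nominal growth factor = 1.0580 × 1.0312 × 1.0523 = 1.14806940
Price-level growth factor = 1.0590 × 0.9880 × 1.0180 = 1.06512526
Real growth factor = 1.14806940 / 1.06512526 = 1.07787267
Annualized real rate = 1.07787267^(1/3) − 1 = 2.5311% → 2.531%.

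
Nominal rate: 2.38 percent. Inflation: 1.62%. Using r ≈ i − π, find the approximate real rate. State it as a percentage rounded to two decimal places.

r ≈ i − π = 2.38% − 1.62% = 0.76%.

0.76%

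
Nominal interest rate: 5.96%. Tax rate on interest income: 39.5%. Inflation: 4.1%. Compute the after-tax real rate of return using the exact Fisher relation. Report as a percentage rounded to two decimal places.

-0.47%

After-tax nominal return = 5.96% × (1 − 0.395) = 3.6058%.
1 + r = 1.036058 / 1.04100 = 0.995253
After-tax real rate = 0.995253 − 1 → -0.47%.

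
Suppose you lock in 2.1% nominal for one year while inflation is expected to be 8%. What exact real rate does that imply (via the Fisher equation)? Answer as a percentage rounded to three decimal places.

-5.463%

By the Fisher equation, 1 + r = (1 + i)/(1 + π).
1 + r = 1.02100 / 1.08000 = 0.945370
r = 0.945370 − 1 = -5.4630%, i.e. -5.463%.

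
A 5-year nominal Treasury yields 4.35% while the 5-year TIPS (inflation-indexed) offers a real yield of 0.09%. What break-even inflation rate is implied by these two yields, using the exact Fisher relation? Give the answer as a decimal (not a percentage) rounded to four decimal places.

(1 + π) = (1 + i)/(1 + r) = 1.04350 / 1.00090 = 1.042562
Break-even inflation = 1.042562 − 1 → 0.0426.

0.0426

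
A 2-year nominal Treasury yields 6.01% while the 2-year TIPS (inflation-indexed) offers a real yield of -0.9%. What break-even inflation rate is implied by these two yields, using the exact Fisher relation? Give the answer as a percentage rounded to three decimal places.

6.973%

(1 + π) = (1 + i)/(1 + r) = 1.06010 / 0.99100 = 1.069728
Break-even inflation = 1.069728 − 1 → 6.973%.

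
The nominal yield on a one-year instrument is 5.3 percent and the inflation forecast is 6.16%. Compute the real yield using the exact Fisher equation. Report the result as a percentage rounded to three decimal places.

By the Fisher relation, 1 + r = (1 + i)/(1 + π).
1 + r = 1.05300 / 1.06160 = 0.991899
r = 0.991899 − 1 = -0.8101%, i.e. -0.810%.

-0.810%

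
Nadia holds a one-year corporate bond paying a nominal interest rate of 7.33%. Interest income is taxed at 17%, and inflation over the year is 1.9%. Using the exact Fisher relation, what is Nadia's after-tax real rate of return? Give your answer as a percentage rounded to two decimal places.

4.11%

After-tax nominal return = 7.33% × (1 − 0.17) = 6.0839%.
1 + r = 1.060839 / 1.01900 = 1.041059
After-tax real rate = 1.041059 − 1 → 4.11%.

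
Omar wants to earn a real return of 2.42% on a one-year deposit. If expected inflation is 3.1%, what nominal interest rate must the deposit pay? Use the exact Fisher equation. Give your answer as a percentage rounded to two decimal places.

(1 + i) = (1 + r)(1 + π) = 1.02420 × 1.03100 = 1.0559502
i = 1.0559502 − 1, so the required nominal rate is 5.60%.

5.60%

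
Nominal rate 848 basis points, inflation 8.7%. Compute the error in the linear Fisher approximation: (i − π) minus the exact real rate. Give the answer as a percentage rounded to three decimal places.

Approximate: r ≈ 8.480% − 8.700% = -0.2200%
Exact: (1 + 0.0848)/(1 + 0.0870) − 1 = -0.2024%
Error = -0.2200% − (-0.2024%) = -0.0176% → -0.018%.

-0.018%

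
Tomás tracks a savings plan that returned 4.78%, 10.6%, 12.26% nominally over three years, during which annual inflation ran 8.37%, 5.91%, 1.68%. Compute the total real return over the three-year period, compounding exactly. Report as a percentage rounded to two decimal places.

Nominal growth factor = 1.0478 × 1.1060 × 1.1226 = 1.300944
Price-level growth factor = 1.0837 × 1.0591 × 1.0168 = 1.167029
Real growth factor = 1.300944 / 1.167029 = 1.114749
Total real return = 1.114749 − 1 → 11.47%.

11.47%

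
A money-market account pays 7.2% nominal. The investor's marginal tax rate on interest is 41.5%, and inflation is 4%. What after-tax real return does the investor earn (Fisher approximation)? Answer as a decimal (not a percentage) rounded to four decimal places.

After-tax nominal return = 7.2% × (1 − 0.415) = 4.2120%.
r ≈ 4.2120% − 4% → 0.0021.

0.0021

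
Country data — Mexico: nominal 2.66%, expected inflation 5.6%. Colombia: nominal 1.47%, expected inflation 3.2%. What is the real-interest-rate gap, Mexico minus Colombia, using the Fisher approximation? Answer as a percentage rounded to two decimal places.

-1.21%

Mexico: 2.66% − 5.6% = -2.940%
Colombia: 1.47% − 3.2% = -1.730%
Differential = -1.210% → -1.21%.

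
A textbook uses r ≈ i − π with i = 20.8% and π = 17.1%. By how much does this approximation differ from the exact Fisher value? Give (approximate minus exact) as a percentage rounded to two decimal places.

0.54%

Approximate: r ≈ 20.800% − 17.100% = 3.7000%
Exact: (1 + 0.2080)/(1 + 0.1710) − 1 = 3.1597%
Error = 3.7000% − 3.1597% = 0.5403% → 0.54%.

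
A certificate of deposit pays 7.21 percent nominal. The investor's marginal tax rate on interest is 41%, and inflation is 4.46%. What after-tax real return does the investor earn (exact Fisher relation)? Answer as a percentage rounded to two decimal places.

After-tax nominal return = 7.21% × (1 − 0.41) = 4.2539%.
1 + r = 1.042539 / 1.04460 = 0.998027
After-tax real rate = 0.998027 − 1 → -0.20%.

-0.20%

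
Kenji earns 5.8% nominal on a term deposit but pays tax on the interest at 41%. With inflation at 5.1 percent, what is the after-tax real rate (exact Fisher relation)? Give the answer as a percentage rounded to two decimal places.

After-tax nominal return = 5.8% × (1 − 0.41) = 3.4220%.
1 + r = 1.03422 / 1.05100 = 0.984034
After-tax real rate = 0.984034 − 1 → -1.60%.

-1.60%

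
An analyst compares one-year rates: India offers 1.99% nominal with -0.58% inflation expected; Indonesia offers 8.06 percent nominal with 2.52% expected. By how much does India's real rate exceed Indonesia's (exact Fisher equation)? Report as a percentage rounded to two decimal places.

India: (1 + 0.0199)/(1 − 0.0058) − 1 = 2.5850%
Indonesia: (1 + 0.0806)/(1 + 0.0252) − 1 = 5.4038%
Differential = 2.5850% − 5.4038% = -2.8188% → -2.82%.

-2.82%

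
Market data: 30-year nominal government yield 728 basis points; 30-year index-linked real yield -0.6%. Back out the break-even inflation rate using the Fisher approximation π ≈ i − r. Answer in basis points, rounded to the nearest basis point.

788 basis points

π ≈ i − r = 7.28% − (-0.6%) → 788 basis points.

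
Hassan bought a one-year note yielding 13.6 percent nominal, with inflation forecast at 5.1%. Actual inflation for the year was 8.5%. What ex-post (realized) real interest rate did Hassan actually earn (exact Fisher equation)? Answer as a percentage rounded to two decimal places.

Ex-post: (1 + 0.1360)/(1 + 0.0850) − 1 = 4.7005%
So the realized real rate is 4.70%.

4.70%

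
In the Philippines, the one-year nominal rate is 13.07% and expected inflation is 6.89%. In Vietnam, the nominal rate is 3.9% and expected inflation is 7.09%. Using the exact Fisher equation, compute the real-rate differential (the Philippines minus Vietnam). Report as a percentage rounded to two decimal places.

8.76%

The Philippines: (1 + 0.1307)/(1 + 0.0689) − 1 = 5.7816%
Vietnam: (1 + 0.0390)/(1 + 0.0709) − 1 = -2.9788%
Differential = 5.7816% − (-2.9788%) = 8.7604% → 8.76%.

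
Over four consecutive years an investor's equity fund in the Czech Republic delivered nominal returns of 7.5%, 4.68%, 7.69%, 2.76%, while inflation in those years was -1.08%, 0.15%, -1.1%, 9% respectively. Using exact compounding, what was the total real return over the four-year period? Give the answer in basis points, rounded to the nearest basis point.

Compound the nominal returns: 1.0750 × 1.0468 × 1.0769 × 1.0276 = 1.245293.
Compound inflation: 0.9892 × 1.0015 × 0.9890 × 1.0900 = 1.067967.
Deflate: 1.245293 / 1.067967 = 1.166041.
Total real return = 1.166041 − 1 → 1660 basis points.

1660 basis points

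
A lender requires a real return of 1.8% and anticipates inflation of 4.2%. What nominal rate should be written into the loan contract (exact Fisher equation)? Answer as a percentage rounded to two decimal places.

(1 + i) = (1 + r)(1 + π) = 1.01800 × 1.04200 = 1.060756
i = 1.060756 − 1, so the required nominal rate is 6.08%.

6.08%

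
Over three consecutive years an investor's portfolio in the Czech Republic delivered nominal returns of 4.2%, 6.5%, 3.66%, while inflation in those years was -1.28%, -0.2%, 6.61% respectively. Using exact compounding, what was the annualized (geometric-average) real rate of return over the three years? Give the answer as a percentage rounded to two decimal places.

3.08%

Nominal growth factor = 1.0420 × 1.0650 × 1.0366 = 1.15034612
Price-level growth factor = 0.9872 × 0.9980 × 1.0661 = 1.05034901
Real growth factor = 1.15034612 / 1.05034901 = 1.09520369
Annualized real rate = 1.09520369^(1/3) − 1 = 3.0778% → 3.08%.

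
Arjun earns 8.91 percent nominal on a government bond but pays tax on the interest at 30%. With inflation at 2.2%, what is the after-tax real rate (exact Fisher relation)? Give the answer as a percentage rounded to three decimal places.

3.950%

After-tax nominal return = 8.91% × (1 − 0.3) = 6.2370%.
1 + r = 1.06237 / 1.02200 = 1.039501
After-tax real rate = 1.039501 − 1 → 3.950%.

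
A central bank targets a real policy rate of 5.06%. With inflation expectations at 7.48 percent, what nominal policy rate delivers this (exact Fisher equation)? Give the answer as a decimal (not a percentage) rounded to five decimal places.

0.12918

(1 + i) = (1 + r)(1 + π) = 1.05060 × 1.07480 = 1.12918488
i = 1.12918488 − 1, so the required nominal rate is 0.12918.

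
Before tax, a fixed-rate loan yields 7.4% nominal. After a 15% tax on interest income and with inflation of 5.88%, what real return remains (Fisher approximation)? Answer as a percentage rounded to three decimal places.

After-tax nominal return = 7.4% × (1 − 0.15) = 6.2900%.
r ≈ 6.2900% − 5.88% → 0.410%.

0.410%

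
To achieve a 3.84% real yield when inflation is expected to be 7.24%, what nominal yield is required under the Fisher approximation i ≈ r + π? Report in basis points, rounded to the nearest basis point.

1108 basis points

i ≈ r + π = 3.84% + 7.24% = 1108 basis points.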